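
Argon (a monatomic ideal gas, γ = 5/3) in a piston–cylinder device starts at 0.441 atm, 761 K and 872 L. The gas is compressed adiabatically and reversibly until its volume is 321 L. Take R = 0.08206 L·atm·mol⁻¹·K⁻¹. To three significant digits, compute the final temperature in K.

T₂ ≈ 1.48e+03 K

Adiabatic (γ = 5/3), T V^(γ−1) and P V^γ constant: T₂ = T₁·(V₁/V₂)^(γ−1) = 1482 K; P₂ = P₁·(V₁/V₂)^γ = 2.332 atm.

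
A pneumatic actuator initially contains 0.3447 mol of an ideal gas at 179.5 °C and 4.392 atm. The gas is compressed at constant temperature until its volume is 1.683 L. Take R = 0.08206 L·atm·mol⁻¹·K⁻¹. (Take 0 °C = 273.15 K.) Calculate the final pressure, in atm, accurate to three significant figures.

P₂ ≈ 7.61 atm

Convert: T₁ = 452.6 K.
From PV = nRT: V₁ = nRT₁/P₁ = 2.915 L.
Isothermal, so P V is constant: T₂ = T₁; P₂ = P₁·(V₁/V₂) = 7.608 atm.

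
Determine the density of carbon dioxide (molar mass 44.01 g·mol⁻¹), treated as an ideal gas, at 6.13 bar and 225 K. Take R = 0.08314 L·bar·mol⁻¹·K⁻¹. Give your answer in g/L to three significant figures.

ρ = PM/(RT) = (6.13 × 44.01) / (0.08314 × 225.0)

ρ ≈ 14.4 g/L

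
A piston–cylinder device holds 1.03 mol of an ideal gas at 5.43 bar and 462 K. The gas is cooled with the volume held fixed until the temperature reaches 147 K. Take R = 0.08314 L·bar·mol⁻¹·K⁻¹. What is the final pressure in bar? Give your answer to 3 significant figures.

P₂ ≈ 1.73 bar

From PV = nRT: V₁ = nRT₁/P₁ = 7.286 L.
Isochoric, so P/T is constant: V₂ = V₁; P₂ = P₁·(T₂/T₁) = 1.728 bar.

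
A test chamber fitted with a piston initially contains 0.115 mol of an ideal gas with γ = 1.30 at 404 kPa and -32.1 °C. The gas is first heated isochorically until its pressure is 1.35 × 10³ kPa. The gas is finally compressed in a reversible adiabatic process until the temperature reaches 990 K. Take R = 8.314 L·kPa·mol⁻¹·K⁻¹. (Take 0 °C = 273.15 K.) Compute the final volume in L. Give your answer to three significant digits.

V₃ ≈ 0.287 L

Convert: T₁ = 241.0 K.
From PV = nRT: V₁ = nRT₁/P₁ = 0.5705 L.
V constant ⇒ P ∝ T: V₂ = V₁; T₂ = T₁·(P₂/P₁) = 805.5 K.
Reversible adiabatic, γ = 1.30: P₃ = P₂·(T₃/T₂)^(γ/(γ−1)) = 3300 kPa; V₃ = V₂·(T₂/T₃)^(1/(γ−1)) = 0.2868 L.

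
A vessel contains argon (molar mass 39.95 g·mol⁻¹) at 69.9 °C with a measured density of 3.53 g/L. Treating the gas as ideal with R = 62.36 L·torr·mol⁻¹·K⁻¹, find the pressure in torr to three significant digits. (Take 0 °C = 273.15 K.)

P ≈ 1.89e+03 torr

ρ = PM/(RT) ⇒ P = ρRT/M = (3.53 × 62.36 × 343.0) / 39.95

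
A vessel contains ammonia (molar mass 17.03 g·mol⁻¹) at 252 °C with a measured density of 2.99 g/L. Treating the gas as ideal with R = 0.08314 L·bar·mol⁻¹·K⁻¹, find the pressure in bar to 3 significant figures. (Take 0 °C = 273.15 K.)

P ≈ 7.67 bar

ρ = PM/(RT) ⇒ P = ρRT/M = (2.99 × 0.08314 × 525.1) / 17.03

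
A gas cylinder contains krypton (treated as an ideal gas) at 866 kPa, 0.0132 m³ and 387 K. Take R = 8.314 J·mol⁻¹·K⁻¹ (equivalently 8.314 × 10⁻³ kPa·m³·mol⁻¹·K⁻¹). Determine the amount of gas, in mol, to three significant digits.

n ≈ 3.55 mol

PV = nRT ⇒ n = PV/(RT) = (866 × 0.0132) / (8.314 × 10⁻³ × 387)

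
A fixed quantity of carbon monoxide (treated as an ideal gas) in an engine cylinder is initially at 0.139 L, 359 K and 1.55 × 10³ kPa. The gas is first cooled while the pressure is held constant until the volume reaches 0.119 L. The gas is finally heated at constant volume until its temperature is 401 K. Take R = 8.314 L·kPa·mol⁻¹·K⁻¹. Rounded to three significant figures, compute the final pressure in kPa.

Isobaric, so V/T is constant: P₂ = P₁; T₂ = T₁·(V₂/V₁) = 307.3 K.
Isochoric, so P/T is constant: V₃ = V₂; P₃ = P₂·(T₃/T₂) = 2022 kPa.

P₃ ≈ 2.02e+03 kPa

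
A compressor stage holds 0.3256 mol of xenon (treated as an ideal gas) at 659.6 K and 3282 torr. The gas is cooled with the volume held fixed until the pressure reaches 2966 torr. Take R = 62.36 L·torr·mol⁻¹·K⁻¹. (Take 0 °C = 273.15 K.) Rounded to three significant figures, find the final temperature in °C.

T₂ ≈ 323 °C

From PV = nRT: V₁ = nRT₁/P₁ = 4.081 L.
V constant ⇒ P ∝ T: V₂ = V₁; T₂ = T₁·(P₂/P₁) = 596.1 K.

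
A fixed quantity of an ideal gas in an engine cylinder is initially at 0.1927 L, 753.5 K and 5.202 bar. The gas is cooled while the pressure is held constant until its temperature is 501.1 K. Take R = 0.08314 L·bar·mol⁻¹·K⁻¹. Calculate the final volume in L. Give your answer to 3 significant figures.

P constant ⇒ V ∝ T: P₂ = P₁; V₂ = V₁·(T₂/T₁) = 0.1282 L.

V₂ ≈ 0.128 L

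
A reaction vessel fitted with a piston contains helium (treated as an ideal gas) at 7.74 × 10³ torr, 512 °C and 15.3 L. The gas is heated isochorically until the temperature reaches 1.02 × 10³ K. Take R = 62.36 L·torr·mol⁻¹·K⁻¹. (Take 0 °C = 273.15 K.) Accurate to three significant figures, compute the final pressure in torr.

Convert: T₁ = 785.1 K.
V constant ⇒ P ∝ T: V₂ = V₁; P₂ = P₁·(T₂/T₁) = 1.006e+04 torr.

P₂ ≈ 1.01e+04 torr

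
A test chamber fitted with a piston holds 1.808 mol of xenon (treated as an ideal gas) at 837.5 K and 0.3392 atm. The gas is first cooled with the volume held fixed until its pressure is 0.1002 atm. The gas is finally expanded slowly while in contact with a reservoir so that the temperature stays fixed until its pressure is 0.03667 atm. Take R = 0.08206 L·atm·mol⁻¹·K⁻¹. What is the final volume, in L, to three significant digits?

From PV = nRT: V₁ = nRT₁/P₁ = 366.3 L.
V constant ⇒ P ∝ T: V₂ = V₁; T₂ = T₁·(P₂/P₁) = 247.4 K.
Isothermal, so P V is constant: T₃ = T₂; V₃ = V₂·(P₂/P₃) = 1001 L.

V₃ ≈ 1.00e+03 L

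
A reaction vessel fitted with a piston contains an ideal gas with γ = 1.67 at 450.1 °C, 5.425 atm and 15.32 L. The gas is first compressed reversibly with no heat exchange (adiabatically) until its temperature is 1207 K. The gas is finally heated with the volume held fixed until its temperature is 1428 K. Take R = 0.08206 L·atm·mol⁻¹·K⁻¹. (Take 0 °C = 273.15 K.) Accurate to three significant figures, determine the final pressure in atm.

Convert: T₁ = 723.2 K.
Reversible adiabatic, γ = 1.67: P₂ = P₁·(T₂/T₁)^(γ/(γ−1)) = 19.44 atm; V₂ = V₁·(T₁/T₂)^(1/(γ−1)) = 7.133 L.
Isochoric, so P/T is constant: V₃ = V₂; P₃ = P₂·(T₃/T₂) = 23.00 atm.

P₃ ≈ 23.0 atm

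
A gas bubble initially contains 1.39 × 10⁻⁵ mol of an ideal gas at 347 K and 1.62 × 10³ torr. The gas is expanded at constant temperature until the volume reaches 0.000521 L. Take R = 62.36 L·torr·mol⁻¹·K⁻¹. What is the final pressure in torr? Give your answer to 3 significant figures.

P₂ ≈ 577 torr

From PV = nRT: V₁ = nRT₁/P₁ = 0.0001857 L.
Isothermal, so P V is constant: T₂ = T₁; P₂ = P₁·(V₁/V₂) = 577.3 torr.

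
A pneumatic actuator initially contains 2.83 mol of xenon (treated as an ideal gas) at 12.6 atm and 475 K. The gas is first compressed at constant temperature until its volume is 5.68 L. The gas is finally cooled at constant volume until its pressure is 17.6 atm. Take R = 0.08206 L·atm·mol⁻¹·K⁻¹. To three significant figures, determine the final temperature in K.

T₃ ≈ 430 K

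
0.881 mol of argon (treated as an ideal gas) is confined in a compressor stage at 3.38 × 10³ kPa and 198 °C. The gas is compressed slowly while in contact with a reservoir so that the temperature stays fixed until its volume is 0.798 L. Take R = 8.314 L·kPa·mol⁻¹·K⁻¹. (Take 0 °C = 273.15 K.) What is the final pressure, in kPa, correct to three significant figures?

P₂ ≈ 4.32e+03 kPa

Convert: T₁ = 471.1 K.
From PV = nRT: V₁ = nRT₁/P₁ = 1.021 L.
Isothermal, so P V is constant: T₂ = T₁; P₂ = P₁·(V₁/V₂) = 4325 kPa.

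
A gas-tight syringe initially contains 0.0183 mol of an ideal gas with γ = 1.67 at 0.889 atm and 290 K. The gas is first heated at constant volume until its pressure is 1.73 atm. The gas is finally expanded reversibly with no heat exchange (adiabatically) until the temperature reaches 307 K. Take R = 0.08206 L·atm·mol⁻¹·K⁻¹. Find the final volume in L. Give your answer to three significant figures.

From PV = nRT: V₁ = nRT₁/P₁ = 0.4899 L.
Isochoric, so P/T is constant: V₂ = V₁; T₂ = T₁·(P₂/P₁) = 564.3 K.
Adiabatic (γ = 1.67), T V^(γ−1) and P V^γ constant: P₃ = P₂·(T₃/T₂)^(γ/(γ−1)) = 0.3793 atm; V₃ = V₂·(T₂/T₃)^(1/(γ−1)) = 1.215 L.

V₃ ≈ 1.22 L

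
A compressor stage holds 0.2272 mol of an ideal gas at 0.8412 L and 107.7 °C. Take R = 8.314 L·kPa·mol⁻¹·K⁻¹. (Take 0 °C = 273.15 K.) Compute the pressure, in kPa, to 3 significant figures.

P ≈ 855 kPa

Convert: T = 380.85 K.
PV = nRT ⇒ P = nRT/V = (0.2272 × 8.314 × 380.85) / 0.8412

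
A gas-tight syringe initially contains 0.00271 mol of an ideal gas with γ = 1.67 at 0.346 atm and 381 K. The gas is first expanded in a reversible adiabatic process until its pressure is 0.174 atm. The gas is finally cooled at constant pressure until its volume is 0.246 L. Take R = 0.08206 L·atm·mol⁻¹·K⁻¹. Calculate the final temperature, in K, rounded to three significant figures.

From PV = nRT: V₁ = nRT₁/P₁ = 0.2449 L.
Reversible adiabatic, γ = 1.67: T₂ = T₁·(P₂/P₁)^((γ−1)/γ) = 289.2 K; V₂ = V₁·(P₁/P₂)^(1/γ) = 0.3696 L.
Isobaric, so V/T is constant: P₃ = P₂; T₃ = T₂·(V₃/V₂) = 192.5 K.

T₃ ≈ 192 K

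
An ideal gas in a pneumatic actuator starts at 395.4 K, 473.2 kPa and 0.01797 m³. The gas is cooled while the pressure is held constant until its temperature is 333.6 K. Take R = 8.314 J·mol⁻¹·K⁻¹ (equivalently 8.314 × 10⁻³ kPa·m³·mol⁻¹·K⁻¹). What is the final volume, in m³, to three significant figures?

Isobaric, so V/T is constant: P₂ = P₁; V₂ = V₁·(T₂/T₁) = 0.01516 m³.

V₂ ≈ 0.0152 m³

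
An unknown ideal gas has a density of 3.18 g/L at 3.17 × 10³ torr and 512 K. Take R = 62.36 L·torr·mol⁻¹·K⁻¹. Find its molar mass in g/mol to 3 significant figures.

M ≈ 32.0 g/mol

ρ = PM/(RT) ⇒ M = ρRT/P = (3.18 × 62.36 × 512.0) / 3.17e+03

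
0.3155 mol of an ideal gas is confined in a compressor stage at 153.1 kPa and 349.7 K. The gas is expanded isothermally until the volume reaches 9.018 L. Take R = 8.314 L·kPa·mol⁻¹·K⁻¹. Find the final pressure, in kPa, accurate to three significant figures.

From PV = nRT: V₁ = nRT₁/P₁ = 5.991 L.
T constant ⇒ Boyle's law P V = const: T₂ = T₁; P₂ = P₁·(V₁/V₂) = 101.7 kPa.

P₂ ≈ 102 kPa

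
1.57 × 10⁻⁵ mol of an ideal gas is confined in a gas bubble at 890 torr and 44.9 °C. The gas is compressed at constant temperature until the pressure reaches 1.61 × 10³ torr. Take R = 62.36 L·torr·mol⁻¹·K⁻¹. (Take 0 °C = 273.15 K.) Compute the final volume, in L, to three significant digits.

V₂ ≈ 0.000193 L

Convert: T₁ = 318.0 K.
From PV = nRT: V₁ = nRT₁/P₁ = 0.0003499 L.
T constant ⇒ Boyle's law P V = const: T₂ = T₁; V₂ = V₁·(P₁/P₂) = 0.0001934 L.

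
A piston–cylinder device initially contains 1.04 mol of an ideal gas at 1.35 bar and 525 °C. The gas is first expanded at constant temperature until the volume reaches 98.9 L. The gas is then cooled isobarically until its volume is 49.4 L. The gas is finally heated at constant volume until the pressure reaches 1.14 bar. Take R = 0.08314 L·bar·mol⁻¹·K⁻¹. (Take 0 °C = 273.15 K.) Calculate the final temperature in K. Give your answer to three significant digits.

T₄ ≈ 651 K

Convert: T₁ = 798.1 K.
From PV = nRT: V₁ = nRT₁/P₁ = 51.12 L.
Isothermal, so P V is constant: T₂ = T₁; P₂ = P₁·(V₁/V₂) = 0.6978 bar.
P constant ⇒ V ∝ T: P₃ = P₂; T₃ = T₂·(V₃/V₂) = 398.7 K.
V constant ⇒ P ∝ T: V₄ = V₃; T₄ = T₃·(P₄/P₃) = 651.3 K.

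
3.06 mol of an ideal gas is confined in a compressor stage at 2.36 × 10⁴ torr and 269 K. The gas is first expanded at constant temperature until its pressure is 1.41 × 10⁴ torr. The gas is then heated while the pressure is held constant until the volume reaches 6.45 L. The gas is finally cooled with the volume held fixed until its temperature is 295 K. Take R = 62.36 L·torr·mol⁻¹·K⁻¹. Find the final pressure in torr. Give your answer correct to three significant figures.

P₄ ≈ 8.73e+03 torr

From PV = nRT: V₁ = nRT₁/P₁ = 2.175 L.
T constant ⇒ Boyle's law P V = const: T₂ = T₁; V₂ = V₁·(P₁/P₂) = 3.640 L.
P constant ⇒ V ∝ T: P₃ = P₂; T₃ = T₂·(V₃/V₂) = 476.6 K.
Isochoric, so P/T is constant: V₄ = V₃; P₄ = P₃·(T₄/T₃) = 8727 torr.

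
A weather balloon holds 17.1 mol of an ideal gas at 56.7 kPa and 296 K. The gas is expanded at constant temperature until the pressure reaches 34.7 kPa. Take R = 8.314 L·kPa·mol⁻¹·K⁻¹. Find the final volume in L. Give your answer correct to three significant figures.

V₂ ≈ 1.21e+03 L

From PV = nRT: V₁ = nRT₁/P₁ = 742.2 L.
Isothermal, so P V is constant: T₂ = T₁; V₂ = V₁·(P₁/P₂) = 1213 L.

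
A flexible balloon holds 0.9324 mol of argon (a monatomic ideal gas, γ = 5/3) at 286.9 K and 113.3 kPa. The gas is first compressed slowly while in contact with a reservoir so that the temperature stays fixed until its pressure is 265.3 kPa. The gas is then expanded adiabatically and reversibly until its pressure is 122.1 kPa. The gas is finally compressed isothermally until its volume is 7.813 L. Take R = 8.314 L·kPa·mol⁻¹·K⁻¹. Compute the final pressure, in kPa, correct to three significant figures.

From PV = nRT: V₁ = nRT₁/P₁ = 19.63 L.
T constant ⇒ Boyle's law P V = const: T₂ = T₁; V₂ = V₁·(P₁/P₂) = 8.383 L.
Adiabatic (γ = 5/3), T V^(γ−1) and P V^γ constant: T₃ = T₂·(P₃/P₂)^((γ−1)/γ) = 210.3 K; V₃ = V₂·(P₂/P₃)^(1/γ) = 13.35 L.
Isothermal, so P V is constant: T₄ = T₃; P₄ = P₃·(V₃/V₄) = 208.7 kPa.

P₄ ≈ 209 kPa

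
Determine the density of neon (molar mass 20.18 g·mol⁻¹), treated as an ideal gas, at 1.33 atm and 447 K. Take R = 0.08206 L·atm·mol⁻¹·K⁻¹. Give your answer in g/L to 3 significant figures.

ρ ≈ 0.732 g/L

ρ = PM/(RT) = (1.33 × 20.18) / (0.08206 × 447.0)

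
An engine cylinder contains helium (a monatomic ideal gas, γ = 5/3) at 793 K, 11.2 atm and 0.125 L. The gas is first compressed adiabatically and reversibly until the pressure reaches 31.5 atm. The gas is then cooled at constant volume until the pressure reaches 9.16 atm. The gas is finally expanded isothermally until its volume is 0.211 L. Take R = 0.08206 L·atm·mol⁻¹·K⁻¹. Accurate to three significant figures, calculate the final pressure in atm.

P₄ ≈ 2.92 atm

Reversible adiabatic, γ = 5/3: T₂ = T₁·(P₂/P₁)^((γ−1)/γ) = 1199 K; V₂ = V₁·(P₁/P₂)^(1/γ) = 0.06721 L.
Isochoric, so P/T is constant: V₃ = V₂; T₃ = T₂·(P₃/P₂) = 348.7 K.
Isothermal, so P V is constant: T₄ = T₃; P₄ = P₃·(V₃/V₄) = 2.918 atm.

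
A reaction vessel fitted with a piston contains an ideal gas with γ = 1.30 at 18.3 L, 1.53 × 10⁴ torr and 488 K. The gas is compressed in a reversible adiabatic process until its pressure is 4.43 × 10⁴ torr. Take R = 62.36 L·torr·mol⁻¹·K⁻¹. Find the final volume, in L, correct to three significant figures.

Adiabatic (γ = 1.30), T V^(γ−1) and P V^γ constant: T₂ = T₁·(P₂/P₁)^((γ−1)/γ) = 623.7 K; V₂ = V₁·(P₁/P₂)^(1/γ) = 8.078 L.

V₂ ≈ 8.08 L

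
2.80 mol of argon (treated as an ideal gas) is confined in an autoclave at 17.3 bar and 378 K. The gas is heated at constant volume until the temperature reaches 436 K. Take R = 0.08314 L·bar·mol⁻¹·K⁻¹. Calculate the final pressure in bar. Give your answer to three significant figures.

From PV = nRT: V₁ = nRT₁/P₁ = 5.086 L.
V constant ⇒ P ∝ T: V₂ = V₁; P₂ = P₁·(T₂/T₁) = 19.95 bar.

P₂ ≈ 20.0 bar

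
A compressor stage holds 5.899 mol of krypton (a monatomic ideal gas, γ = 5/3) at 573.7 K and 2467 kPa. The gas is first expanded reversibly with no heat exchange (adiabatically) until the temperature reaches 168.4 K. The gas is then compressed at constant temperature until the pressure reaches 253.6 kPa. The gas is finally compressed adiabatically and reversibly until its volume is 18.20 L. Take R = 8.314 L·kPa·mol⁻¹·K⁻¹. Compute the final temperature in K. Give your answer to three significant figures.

From PV = nRT: V₁ = nRT₁/P₁ = 11.41 L.
Adiabatic (γ = 5/3), T V^(γ−1) and P V^γ constant: P₂ = P₁·(T₂/T₁)^(γ/(γ−1)) = 115.2 kPa; V₂ = V₁·(T₁/T₂)^(1/(γ−1)) = 71.72 L.
T constant ⇒ Boyle's law P V = const: T₃ = T₂; V₃ = V₂·(P₂/P₃) = 32.57 L.
Adiabatic (γ = 5/3), T V^(γ−1) and P V^γ constant: T₄ = T₃·(V₃/V₄)^(γ−1) = 248.2 K; P₄ = P₃·(V₃/V₄)^γ = 668.9 kPa.

T₄ ≈ 248 K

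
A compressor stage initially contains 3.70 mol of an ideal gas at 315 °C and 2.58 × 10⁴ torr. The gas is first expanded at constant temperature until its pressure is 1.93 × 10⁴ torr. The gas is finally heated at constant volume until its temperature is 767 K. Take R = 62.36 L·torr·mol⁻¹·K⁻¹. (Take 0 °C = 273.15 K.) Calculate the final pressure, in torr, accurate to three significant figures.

P₃ ≈ 2.52e+04 torr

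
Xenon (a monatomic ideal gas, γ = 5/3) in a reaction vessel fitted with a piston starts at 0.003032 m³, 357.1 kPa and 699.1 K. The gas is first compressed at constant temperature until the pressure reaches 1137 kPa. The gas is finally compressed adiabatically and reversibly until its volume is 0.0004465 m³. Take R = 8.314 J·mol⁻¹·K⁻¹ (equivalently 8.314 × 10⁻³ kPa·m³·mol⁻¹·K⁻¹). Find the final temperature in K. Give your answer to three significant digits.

T₃ ≈ 1.16e+03 K

Isothermal, so P V is constant: T₂ = T₁; V₂ = V₁·(P₁/P₂) = 0.0009523 m³.
Reversible adiabatic, γ = 5/3: T₃ = T₂·(V₂/V₃)^(γ−1) = 1158 K; P₃ = P₂·(V₂/V₃)^γ = 4018 kPa.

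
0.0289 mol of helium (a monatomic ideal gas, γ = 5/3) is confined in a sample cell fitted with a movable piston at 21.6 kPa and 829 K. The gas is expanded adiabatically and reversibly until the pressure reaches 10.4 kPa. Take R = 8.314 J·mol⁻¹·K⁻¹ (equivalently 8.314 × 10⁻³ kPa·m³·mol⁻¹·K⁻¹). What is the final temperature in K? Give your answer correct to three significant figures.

T₂ ≈ 619 K

From PV = nRT: V₁ = nRT₁/P₁ = 0.009222 m³.
Reversible adiabatic, γ = 5/3: T₂ = T₁·(P₂/P₁)^((γ−1)/γ) = 618.9 K; V₂ = V₁·(P₁/P₂)^(1/γ) = 0.01430 m³.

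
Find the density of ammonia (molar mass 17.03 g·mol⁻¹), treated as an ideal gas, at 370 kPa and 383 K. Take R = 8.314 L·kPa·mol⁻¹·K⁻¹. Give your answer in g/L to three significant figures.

ρ = PM/(RT) = (370 × 17.03) / (8.314 × 383.0)

ρ ≈ 1.98 g/L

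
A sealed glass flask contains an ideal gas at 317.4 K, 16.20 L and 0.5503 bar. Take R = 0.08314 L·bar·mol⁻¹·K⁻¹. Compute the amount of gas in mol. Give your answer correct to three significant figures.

n ≈ 0.338 mol

PV = nRT ⇒ n = PV/(RT) = (0.5503 × 16.20) / (0.08314 × 317.4)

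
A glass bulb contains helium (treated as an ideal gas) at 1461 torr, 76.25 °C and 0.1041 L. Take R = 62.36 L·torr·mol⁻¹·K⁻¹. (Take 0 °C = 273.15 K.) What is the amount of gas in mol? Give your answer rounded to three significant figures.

n ≈ 0.00698 mol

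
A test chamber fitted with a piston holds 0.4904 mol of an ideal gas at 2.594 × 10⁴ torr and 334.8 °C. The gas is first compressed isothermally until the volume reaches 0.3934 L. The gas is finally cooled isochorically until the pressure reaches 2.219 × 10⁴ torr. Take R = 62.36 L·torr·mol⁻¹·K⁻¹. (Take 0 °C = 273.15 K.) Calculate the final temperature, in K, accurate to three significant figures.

T₃ ≈ 285 K

Convert: T₁ = 608.0 K.
From PV = nRT: V₁ = nRT₁/P₁ = 0.7167 L.
T constant ⇒ Boyle's law P V = const: T₂ = T₁; P₂ = P₁·(V₁/V₂) = 4.726e+04 torr.
V constant ⇒ P ∝ T: V₃ = V₂; T₃ = T₂·(P₃/P₂) = 285.5 K.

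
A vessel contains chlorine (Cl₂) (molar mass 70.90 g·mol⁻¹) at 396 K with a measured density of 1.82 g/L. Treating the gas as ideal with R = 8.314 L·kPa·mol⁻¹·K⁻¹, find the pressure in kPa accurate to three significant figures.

P ≈ 84.5 kPa

ρ = PM/(RT) ⇒ P = ρRT/M = (1.82 × 8.314 × 396.0) / 70.90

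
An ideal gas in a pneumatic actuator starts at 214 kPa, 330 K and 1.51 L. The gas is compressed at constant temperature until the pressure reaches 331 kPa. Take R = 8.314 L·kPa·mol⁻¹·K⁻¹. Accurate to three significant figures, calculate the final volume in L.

V₂ ≈ 0.976 L

Isothermal, so P V is constant: T₂ = T₁; V₂ = V₁·(P₁/P₂) = 0.9763 L.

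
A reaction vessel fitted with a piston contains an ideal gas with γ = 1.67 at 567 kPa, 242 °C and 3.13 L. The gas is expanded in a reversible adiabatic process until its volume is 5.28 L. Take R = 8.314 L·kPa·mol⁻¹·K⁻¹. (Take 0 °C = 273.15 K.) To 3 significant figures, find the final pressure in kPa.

Convert: T₁ = 515.1 K.
Reversible adiabatic, γ = 1.67: T₂ = T₁·(V₁/V₂)^(γ−1) = 362.9 K; P₂ = P₁·(V₁/V₂)^γ = 236.8 kPa.

P₂ ≈ 237 kPa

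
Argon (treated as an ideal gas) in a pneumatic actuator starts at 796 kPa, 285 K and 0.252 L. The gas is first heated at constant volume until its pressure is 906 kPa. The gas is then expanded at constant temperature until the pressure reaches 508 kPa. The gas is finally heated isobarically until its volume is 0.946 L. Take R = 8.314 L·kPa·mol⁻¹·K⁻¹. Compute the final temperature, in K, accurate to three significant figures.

Isochoric, so P/T is constant: V₂ = V₁; T₂ = T₁·(P₂/P₁) = 324.4 K.
T constant ⇒ Boyle's law P V = const: T₃ = T₂; V₃ = V₂·(P₂/P₃) = 0.4494 L.
Isobaric, so V/T is constant: P₄ = P₃; T₄ = T₃·(V₄/V₃) = 682.8 K.

T₄ ≈ 683 K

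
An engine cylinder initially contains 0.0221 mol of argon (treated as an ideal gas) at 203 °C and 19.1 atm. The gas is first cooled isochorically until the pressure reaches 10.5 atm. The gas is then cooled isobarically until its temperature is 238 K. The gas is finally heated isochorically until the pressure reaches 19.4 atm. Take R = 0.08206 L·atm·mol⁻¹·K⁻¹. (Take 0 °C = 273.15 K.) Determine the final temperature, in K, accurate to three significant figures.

T₄ ≈ 440 K

Convert: T₁ = 476.1 K.
From PV = nRT: V₁ = nRT₁/P₁ = 0.04521 L.
Isochoric, so P/T is constant: V₂ = V₁; T₂ = T₁·(P₂/P₁) = 261.8 K.
P constant ⇒ V ∝ T: P₃ = P₂; V₃ = V₂·(T₃/T₂) = 0.04111 L.
Isochoric, so P/T is constant: V₄ = V₃; T₄ = T₃·(P₄/P₃) = 439.7 K.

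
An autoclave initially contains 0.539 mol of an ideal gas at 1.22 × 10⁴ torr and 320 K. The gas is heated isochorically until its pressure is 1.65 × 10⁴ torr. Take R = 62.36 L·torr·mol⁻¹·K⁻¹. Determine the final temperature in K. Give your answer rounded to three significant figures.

T₂ ≈ 433 K

From PV = nRT: V₁ = nRT₁/P₁ = 0.8816 L.
Isochoric, so P/T is constant: V₂ = V₁; T₂ = T₁·(P₂/P₁) = 432.8 K.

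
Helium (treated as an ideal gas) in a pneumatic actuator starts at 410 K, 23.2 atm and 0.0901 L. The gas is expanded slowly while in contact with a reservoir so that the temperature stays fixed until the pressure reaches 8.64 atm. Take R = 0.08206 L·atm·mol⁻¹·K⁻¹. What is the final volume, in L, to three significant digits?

Isothermal, so P V is constant: T₂ = T₁; V₂ = V₁·(P₁/P₂) = 0.2419 L.

V₂ ≈ 0.242 L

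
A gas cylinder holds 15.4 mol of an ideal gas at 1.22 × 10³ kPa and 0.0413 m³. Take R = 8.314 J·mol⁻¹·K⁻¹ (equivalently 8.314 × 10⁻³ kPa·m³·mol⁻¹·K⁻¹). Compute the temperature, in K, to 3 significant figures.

PV = nRT ⇒ T = PV/(nR) = (1.22e+03 × 0.0413) / (15.4 × 8.314 × 10⁻³)

T ≈ 394 K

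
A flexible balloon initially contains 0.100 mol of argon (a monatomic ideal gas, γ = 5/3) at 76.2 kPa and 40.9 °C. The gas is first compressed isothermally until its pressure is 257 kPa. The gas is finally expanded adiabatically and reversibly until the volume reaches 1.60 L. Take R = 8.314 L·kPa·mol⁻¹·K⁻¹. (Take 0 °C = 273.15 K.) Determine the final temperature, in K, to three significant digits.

Convert: T₁ = 314.0 K.
From PV = nRT: V₁ = nRT₁/P₁ = 3.427 L.
Isothermal, so P V is constant: T₂ = T₁; V₂ = V₁·(P₁/P₂) = 1.016 L.
Reversible adiabatic, γ = 5/3: T₃ = T₂·(V₂/V₃)^(γ−1) = 232.0 K; P₃ = P₂·(V₂/V₃)^γ = 120.6 kPa.

T₃ ≈ 232 K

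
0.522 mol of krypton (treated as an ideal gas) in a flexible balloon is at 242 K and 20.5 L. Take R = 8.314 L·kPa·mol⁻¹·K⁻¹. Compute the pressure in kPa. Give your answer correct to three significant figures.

P ≈ 51.2 kPa

PV = nRT ⇒ P = nRT/V = (0.522 × 8.314 × 242) / 20.5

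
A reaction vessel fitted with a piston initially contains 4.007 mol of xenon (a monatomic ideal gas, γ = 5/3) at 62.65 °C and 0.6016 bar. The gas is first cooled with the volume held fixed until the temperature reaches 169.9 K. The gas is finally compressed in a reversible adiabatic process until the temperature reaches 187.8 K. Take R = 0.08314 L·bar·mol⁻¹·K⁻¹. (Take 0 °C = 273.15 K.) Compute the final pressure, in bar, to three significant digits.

Convert: T₁ = 335.8 K.
From PV = nRT: V₁ = nRT₁/P₁ = 186.0 L.
Isochoric, so P/T is constant: V₂ = V₁; P₂ = P₁·(T₂/T₁) = 0.3044 bar.
Adiabatic (γ = 5/3), T V^(γ−1) and P V^γ constant: P₃ = P₂·(T₃/T₂)^(γ/(γ−1)) = 0.3910 bar; V₃ = V₂·(T₂/T₃)^(1/(γ−1)) = 160.0 L.

P₃ ≈ 0.391 bar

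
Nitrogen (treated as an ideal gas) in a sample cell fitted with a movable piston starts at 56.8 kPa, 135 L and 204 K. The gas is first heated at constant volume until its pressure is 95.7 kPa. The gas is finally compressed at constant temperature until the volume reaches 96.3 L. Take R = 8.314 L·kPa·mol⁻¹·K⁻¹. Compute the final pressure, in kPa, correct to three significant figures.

Isochoric, so P/T is constant: V₂ = V₁; T₂ = T₁·(P₂/P₁) = 343.7 K.
T constant ⇒ Boyle's law P V = const: T₃ = T₂; P₃ = P₂·(V₂/V₃) = 134.2 kPa.

P₃ ≈ 134 kPa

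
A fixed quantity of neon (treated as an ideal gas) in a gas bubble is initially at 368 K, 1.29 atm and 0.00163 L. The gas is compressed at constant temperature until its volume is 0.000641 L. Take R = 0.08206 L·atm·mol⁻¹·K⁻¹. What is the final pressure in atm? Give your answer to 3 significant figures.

P₂ ≈ 3.28 atm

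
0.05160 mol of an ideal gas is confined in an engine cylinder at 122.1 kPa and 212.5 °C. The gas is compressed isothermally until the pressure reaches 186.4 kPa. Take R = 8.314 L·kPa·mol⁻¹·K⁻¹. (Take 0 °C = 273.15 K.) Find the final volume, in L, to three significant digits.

V₂ ≈ 1.12 L

Convert: T₁ = 485.6 K.
From PV = nRT: V₁ = nRT₁/P₁ = 1.706 L.
T constant ⇒ Boyle's law P V = const: T₂ = T₁; V₂ = V₁·(P₁/P₂) = 1.118 L.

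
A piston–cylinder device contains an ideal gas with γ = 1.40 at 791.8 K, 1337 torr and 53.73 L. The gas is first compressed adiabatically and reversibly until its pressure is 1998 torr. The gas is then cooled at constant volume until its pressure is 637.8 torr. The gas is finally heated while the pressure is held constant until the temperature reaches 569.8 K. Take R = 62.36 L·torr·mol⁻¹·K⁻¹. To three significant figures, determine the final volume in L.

V₄ ≈ 81.1 L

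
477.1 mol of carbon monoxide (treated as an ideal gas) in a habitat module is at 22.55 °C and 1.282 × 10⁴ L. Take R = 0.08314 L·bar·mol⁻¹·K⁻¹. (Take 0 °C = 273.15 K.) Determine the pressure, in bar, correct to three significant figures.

P ≈ 0.915 bar

Convert: T = 295.70 K.
PV = nRT ⇒ P = nRT/V = (477.1 × 0.08314 × 295.70) / 1.282e+04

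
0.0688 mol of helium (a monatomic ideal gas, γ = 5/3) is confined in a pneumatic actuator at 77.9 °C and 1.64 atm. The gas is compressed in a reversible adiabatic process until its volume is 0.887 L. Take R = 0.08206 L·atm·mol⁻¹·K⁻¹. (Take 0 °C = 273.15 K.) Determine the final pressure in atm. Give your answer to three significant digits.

Convert: T₁ = 351.0 K.
From PV = nRT: V₁ = nRT₁/P₁ = 1.208 L.
Adiabatic (γ = 5/3), T V^(γ−1) and P V^γ constant: T₂ = T₁·(V₁/V₂)^(γ−1) = 431.4 K; P₂ = P₁·(V₁/V₂)^γ = 2.746 atm.

P₂ ≈ 2.75 atm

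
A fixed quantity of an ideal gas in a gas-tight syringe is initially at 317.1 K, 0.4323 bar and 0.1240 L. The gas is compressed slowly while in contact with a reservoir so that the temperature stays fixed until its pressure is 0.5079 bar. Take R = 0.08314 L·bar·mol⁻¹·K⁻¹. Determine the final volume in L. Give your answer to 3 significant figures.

V₂ ≈ 0.106 L

T constant ⇒ Boyle's law P V = const: T₂ = T₁; V₂ = V₁·(P₁/P₂) = 0.1055 L.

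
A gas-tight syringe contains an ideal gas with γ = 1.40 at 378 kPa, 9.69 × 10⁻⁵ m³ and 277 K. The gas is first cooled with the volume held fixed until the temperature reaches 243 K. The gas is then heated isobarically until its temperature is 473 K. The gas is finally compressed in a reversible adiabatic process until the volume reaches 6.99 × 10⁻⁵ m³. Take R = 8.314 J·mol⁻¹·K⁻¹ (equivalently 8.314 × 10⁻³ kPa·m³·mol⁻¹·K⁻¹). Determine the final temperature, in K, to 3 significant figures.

Isochoric, so P/T is constant: V₂ = V₁; P₂ = P₁·(T₂/T₁) = 331.6 kPa.
Isobaric, so V/T is constant: P₃ = P₂; V₃ = V₂·(T₃/T₂) = 0.0001886 m³.
Reversible adiabatic, γ = 1.40: T₄ = T₃·(V₃/V₄)^(γ−1) = 703.6 K; P₄ = P₃·(V₃/V₄)^γ = 1331 kPa.

T₄ ≈ 704 K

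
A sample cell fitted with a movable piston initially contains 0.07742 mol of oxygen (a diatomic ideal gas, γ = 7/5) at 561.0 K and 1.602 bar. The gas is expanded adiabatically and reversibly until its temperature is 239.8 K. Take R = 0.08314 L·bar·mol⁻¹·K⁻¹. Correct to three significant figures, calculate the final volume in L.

V₂ ≈ 18.9 L

From PV = nRT: V₁ = nRT₁/P₁ = 2.254 L.
Reversible adiabatic, γ = 7/5: P₂ = P₁·(T₂/T₁)^(γ/(γ−1)) = 0.08180 bar; V₂ = V₁·(T₁/T₂)^(1/(γ−1)) = 18.87 L.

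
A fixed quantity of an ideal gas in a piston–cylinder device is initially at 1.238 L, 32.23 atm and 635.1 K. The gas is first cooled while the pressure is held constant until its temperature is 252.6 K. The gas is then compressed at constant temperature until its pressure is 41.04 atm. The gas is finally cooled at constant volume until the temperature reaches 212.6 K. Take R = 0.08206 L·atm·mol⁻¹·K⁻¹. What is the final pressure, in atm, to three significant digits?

P constant ⇒ V ∝ T: P₂ = P₁; V₂ = V₁·(T₂/T₁) = 0.4924 L.
Isothermal, so P V is constant: T₃ = T₂; V₃ = V₂·(P₂/P₃) = 0.3867 L.
V constant ⇒ P ∝ T: V₄ = V₃; P₄ = P₃·(T₄/T₃) = 34.54 atm.

P₄ ≈ 34.5 atm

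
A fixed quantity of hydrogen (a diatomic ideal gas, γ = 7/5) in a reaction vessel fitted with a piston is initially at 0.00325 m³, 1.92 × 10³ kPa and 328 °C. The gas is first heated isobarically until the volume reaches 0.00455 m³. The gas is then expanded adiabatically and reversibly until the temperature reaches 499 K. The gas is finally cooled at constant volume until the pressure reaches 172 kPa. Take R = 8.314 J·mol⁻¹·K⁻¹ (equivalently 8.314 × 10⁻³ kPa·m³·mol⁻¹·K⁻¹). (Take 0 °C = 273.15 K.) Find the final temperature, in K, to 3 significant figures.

Convert: T₁ = 601.1 K.
P constant ⇒ V ∝ T: P₂ = P₁; T₂ = T₁·(V₂/V₁) = 841.6 K.
Adiabatic (γ = 7/5), T V^(γ−1) and P V^γ constant: P₃ = P₂·(T₃/T₂)^(γ/(γ−1)) = 308.2 kPa; V₃ = V₂·(T₂/T₃)^(1/(γ−1)) = 0.01681 m³.
Isochoric, so P/T is constant: V₄ = V₃; T₄ = T₃·(P₄/P₃) = 278.5 K.

T₄ ≈ 279 K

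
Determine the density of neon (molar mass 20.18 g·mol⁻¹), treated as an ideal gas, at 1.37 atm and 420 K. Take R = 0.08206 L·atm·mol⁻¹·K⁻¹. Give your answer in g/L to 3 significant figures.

ρ = PM/(RT) = (1.37 × 20.18) / (0.08206 × 420.0)

ρ ≈ 0.802 g/L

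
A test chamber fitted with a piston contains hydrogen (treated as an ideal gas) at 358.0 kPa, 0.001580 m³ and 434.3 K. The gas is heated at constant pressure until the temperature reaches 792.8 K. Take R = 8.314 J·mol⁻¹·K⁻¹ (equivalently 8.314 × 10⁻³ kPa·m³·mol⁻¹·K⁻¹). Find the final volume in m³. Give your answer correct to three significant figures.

V₂ ≈ 0.00288 m³

Isobaric, so V/T is constant: P₂ = P₁; V₂ = V₁·(T₂/T₁) = 0.002884 m³.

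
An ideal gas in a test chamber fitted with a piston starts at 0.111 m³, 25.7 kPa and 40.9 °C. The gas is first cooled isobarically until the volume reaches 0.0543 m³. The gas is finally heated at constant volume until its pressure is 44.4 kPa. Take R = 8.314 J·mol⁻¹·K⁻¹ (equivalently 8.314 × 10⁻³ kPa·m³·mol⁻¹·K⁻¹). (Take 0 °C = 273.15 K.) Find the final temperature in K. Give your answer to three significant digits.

T₃ ≈ 265 K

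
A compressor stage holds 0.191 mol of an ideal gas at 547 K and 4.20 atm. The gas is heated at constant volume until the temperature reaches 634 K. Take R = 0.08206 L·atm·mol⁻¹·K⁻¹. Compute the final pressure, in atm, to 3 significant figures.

P₂ ≈ 4.87 atm

From PV = nRT: V₁ = nRT₁/P₁ = 2.041 L.
Isochoric, so P/T is constant: V₂ = V₁; P₂ = P₁·(T₂/T₁) = 4.868 atm.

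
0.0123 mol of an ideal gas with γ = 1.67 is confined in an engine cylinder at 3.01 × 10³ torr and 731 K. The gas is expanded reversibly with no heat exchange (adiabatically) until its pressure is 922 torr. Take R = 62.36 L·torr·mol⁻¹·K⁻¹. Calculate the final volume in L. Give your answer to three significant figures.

V₂ ≈ 0.378 L

From PV = nRT: V₁ = nRT₁/P₁ = 0.1863 L.
Adiabatic (γ = 1.67), T V^(γ−1) and P V^γ constant: T₂ = T₁·(P₂/P₁)^((γ−1)/γ) = 454.7 K; V₂ = V₁·(P₁/P₂)^(1/γ) = 0.3783 L.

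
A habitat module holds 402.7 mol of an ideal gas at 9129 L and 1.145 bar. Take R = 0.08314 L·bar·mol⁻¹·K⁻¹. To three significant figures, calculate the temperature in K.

T ≈ 312 K

PV = nRT ⇒ T = PV/(nR) = (1.145 × 9129) / (402.7 × 0.08314)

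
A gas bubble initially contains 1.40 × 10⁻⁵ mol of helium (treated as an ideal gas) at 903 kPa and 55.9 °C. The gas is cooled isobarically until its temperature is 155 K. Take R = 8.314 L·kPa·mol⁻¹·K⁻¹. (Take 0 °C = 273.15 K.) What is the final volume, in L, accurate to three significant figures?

V₂ ≈ 2.00e-05 L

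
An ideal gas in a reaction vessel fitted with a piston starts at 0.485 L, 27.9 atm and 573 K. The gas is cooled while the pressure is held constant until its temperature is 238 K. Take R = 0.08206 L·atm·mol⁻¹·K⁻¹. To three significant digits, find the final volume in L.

P constant ⇒ V ∝ T: P₂ = P₁; V₂ = V₁·(T₂/T₁) = 0.2014 L.

V₂ ≈ 0.201 L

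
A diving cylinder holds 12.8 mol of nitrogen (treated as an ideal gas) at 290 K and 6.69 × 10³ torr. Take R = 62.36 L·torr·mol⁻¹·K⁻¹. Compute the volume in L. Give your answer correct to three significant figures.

V ≈ 34.6 L

PV = nRT ⇒ V = nRT/P = (12.8 × 62.36 × 290) / 6.69e+03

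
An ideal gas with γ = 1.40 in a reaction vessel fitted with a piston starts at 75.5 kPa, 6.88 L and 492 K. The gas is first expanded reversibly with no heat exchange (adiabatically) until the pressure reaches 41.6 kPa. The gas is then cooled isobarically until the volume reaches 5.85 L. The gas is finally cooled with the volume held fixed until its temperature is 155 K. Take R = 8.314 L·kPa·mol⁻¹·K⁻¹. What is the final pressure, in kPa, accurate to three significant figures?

P₄ ≈ 28.0 kPa

Adiabatic (γ = 1.40), T V^(γ−1) and P V^γ constant: T₂ = T₁·(P₂/P₁)^((γ−1)/γ) = 415.0 K; V₂ = V₁·(P₁/P₂)^(1/γ) = 10.53 L.
P constant ⇒ V ∝ T: P₃ = P₂; T₃ = T₂·(V₃/V₂) = 230.5 K.
V constant ⇒ P ∝ T: V₄ = V₃; P₄ = P₃·(T₄/T₃) = 27.97 kPa.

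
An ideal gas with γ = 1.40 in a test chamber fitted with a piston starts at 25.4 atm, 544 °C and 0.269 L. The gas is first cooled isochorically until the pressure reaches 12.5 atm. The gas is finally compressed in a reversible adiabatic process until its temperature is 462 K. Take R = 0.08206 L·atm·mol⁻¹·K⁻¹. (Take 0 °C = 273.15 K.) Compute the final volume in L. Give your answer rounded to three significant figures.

Convert: T₁ = 817.1 K.
V constant ⇒ P ∝ T: V₂ = V₁; T₂ = T₁·(P₂/P₁) = 402.1 K.
Adiabatic (γ = 1.40), T V^(γ−1) and P V^γ constant: P₃ = P₂·(T₃/T₂)^(γ/(γ−1)) = 20.32 atm; V₃ = V₂·(T₂/T₃)^(1/(γ−1)) = 0.1901 L.

V₃ ≈ 0.190 L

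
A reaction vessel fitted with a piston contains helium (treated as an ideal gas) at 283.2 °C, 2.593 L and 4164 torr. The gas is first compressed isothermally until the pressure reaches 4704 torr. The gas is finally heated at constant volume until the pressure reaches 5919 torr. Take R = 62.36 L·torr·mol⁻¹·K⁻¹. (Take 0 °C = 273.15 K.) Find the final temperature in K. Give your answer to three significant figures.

T₃ ≈ 700 K

Convert: T₁ = 556.3 K.
Isothermal, so P V is constant: T₂ = T₁; V₂ = V₁·(P₁/P₂) = 2.295 L.
Isochoric, so P/T is constant: V₃ = V₂; T₃ = T₂·(P₃/P₂) = 700.1 K.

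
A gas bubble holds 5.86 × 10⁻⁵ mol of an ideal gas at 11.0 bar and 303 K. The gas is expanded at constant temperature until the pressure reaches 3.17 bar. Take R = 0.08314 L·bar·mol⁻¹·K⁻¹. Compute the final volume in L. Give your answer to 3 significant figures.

V₂ ≈ 0.000466 L

From PV = nRT: V₁ = nRT₁/P₁ = 0.0001342 L.
T constant ⇒ Boyle's law P V = const: T₂ = T₁; V₂ = V₁·(P₁/P₂) = 0.0004657 L.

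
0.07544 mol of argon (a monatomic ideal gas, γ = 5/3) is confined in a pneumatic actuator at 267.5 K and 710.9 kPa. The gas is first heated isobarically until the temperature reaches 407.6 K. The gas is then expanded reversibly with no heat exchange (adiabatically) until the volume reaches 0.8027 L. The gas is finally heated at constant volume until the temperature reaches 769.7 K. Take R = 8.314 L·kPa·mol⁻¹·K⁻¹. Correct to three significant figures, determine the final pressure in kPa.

From PV = nRT: V₁ = nRT₁/P₁ = 0.2360 L.
Isobaric, so V/T is constant: P₂ = P₁; V₂ = V₁·(T₂/T₁) = 0.3596 L.
Adiabatic (γ = 5/3), T V^(γ−1) and P V^γ constant: T₃ = T₂·(V₂/V₃)^(γ−1) = 238.6 K; P₃ = P₂·(V₂/V₃)^γ = 186.5 kPa.
Isochoric, so P/T is constant: V₄ = V₃; P₄ = P₃·(T₄/T₃) = 601.4 kPa.

P₄ ≈ 601 kPa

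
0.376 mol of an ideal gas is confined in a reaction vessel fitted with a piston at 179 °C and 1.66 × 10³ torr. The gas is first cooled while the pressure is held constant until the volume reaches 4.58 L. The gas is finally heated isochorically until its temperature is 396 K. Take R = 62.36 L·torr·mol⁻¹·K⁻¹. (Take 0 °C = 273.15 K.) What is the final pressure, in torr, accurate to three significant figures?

Convert: T₁ = 452.1 K.
From PV = nRT: V₁ = nRT₁/P₁ = 6.387 L.
Isobaric, so V/T is constant: P₂ = P₁; T₂ = T₁·(V₂/V₁) = 324.2 K.
V constant ⇒ P ∝ T: V₃ = V₂; P₃ = P₂·(T₃/T₂) = 2027 torr.

P₃ ≈ 2.03e+03 torr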